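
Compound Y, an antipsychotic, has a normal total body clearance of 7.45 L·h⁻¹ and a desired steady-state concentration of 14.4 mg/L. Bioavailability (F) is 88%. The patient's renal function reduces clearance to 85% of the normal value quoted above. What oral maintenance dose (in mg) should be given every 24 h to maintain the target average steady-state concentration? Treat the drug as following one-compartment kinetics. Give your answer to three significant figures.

2490 mg

Patient clearance = 0.85 × 7.450 = 6.333 L/h
D = CL × Css × τ / F = 6.333 × 14.4 × 24 / 0.88 = 2487 mg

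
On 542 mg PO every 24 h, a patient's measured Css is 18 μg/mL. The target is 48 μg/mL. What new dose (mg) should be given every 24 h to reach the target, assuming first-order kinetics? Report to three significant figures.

1450 mg

For first-order elimination, Css ∝ F·D/(CL·τ); F and CL are unchanged, so Css ∝ D/τ.
D₂ = D₁ × (Css,target / Css,current) = 542 × 48/18 = 1445 mg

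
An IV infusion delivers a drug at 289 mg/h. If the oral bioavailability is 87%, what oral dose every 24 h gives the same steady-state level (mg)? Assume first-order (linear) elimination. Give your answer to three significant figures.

To maintain the same Css, the systemic dosing rate must be unchanged: F·D/τ = infusion rate.
D = rate × τ / F = 289 × 24 / 0.87 = 7972 mg

7970 mg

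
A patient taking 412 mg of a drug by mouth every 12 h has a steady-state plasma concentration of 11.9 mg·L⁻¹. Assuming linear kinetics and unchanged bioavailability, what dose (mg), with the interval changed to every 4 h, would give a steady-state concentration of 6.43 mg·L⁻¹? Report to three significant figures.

74.2 mg

For first-order elimination, Css ∝ F·D/(CL·τ); F and CL are unchanged, so Css ∝ D/τ.
D₂ = D₁ × (Css,target / Css,current) × (τ₂/τ₁) = 412 × (6.43/11.9) × (4/12) = 74.21 mg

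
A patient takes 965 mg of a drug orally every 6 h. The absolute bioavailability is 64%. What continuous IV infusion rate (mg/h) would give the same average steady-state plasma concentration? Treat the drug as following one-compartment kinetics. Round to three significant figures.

103 mg/h

Equivalent systemic input: infusion rate = F·D/τ.
Rate = 0.64 × 965 / 6 = 102.9 mg/h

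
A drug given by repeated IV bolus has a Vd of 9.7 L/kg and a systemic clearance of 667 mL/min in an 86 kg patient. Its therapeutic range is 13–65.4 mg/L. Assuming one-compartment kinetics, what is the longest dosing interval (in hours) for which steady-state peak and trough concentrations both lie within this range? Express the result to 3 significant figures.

33.7 h

Vd(total) = 86 kg × 9.7 L/kg = 834.2 L
Convert clearance: 667 mL/min × 60 min/h ÷ 1000 mL/L = 40.02 L/h
k = CL / Vd = 40.02 / 834.2 = 0.04797 h⁻¹
Between IV bolus doses, concentration decays as C = C₀·e^(−kτ), so C_peak/C_trough = e^(kτ).
τ_max = ln(C_peak/C_trough) / k = ln(65.4/13) / 0.04797 = 1.616 / 0.04797 = 33.69 h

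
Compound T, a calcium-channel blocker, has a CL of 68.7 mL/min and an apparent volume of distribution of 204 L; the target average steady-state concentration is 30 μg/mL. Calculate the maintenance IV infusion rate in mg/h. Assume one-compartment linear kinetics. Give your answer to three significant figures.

124 mg/h

CL = 68.7 mL/min = 68.7 × 0.06 = 4.122 L/h
Infusion rate = CL · Css = 4.122 L/h × 30 mg/L = 123.7 mg/h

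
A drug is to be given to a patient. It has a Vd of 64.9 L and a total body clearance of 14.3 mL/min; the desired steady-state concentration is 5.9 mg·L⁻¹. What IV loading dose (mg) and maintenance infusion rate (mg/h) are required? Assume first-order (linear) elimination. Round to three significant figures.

(a) 383 mg; (b) 5.06 mg/h

Loading dose = Vd × C = 64.90 × 5.9 = 382.9 mg
Convert clearance: 14.3 mL/min × 60 min/h ÷ 1000 mL/L = 0.8580 L/h
Infusion rate = 0.8580 L/h × 5.9 mg/L = 5.062 mg/h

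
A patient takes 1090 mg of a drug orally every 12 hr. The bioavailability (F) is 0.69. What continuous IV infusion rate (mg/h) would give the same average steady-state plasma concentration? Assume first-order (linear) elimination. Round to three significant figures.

62.7 mg/h

Equivalent systemic input: infusion rate = F·D/τ.
Rate = 0.69 × 1090 / 12 = 62.68 mg/h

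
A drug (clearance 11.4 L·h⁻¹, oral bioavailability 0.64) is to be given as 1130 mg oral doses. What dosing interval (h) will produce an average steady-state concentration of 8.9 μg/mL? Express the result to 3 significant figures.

F·D/τ = CL·Css → τ = F·D / (CL·Css).
τ = 0.64 × 1130 / (11.4 × 8.9) = 7.128 h

7.13 h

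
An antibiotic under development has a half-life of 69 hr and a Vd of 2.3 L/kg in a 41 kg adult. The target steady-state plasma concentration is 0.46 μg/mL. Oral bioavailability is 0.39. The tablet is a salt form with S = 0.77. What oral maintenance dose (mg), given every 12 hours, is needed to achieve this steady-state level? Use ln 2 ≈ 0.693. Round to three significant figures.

Vd(total) = 41 kg × 2.3 L/kg = 94.30 L
CL = 0.693 × Vd / t½ = 0.693 × 94.30 / 69 = 0.9471 L/h
D = CL × Css × τ / F / S = 0.9471 × 0.46 × 12 / 0.39 / 0.77 = 17.41 mg

17.4 mg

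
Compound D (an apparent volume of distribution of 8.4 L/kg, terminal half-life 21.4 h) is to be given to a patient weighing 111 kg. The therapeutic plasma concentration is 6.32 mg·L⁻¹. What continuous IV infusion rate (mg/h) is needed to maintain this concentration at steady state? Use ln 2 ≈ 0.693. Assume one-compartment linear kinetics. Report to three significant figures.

Total Vd = 8.4 × 111 = 932.4 L
CL = ln 2 · Vd / t½ = 0.693 × 932.4 / 21.4 = 30.19 L/h
Infusion rate = CL × Css = 30.19 × 6.32 = 190.8 mg/h

191 mg/h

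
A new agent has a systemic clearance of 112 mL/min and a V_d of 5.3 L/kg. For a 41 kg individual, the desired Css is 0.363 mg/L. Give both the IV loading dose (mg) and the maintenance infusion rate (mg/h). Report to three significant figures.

Total Vd = 5.3 × 41 = 217.3 L
Loading dose = Vd × C = 217.3 × 0.363 = 78.88 mg
CL = 112 mL/min × 60/1000 = 6.720 L/h
Infusion rate = 6.720 L/h × 0.363 mg/L = 2.439 mg/h

(a) 78.9 mg; (b) 2.44 mg/h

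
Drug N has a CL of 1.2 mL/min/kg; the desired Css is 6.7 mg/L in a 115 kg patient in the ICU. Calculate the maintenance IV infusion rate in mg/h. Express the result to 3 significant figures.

CL = 1.2 mL/min/kg × 115 kg = 138.0 mL/min = 138.0 × 60/1000 = 8.280 L/h
At steady state, infusion rate equals elimination rate: rate in = CL × Css.
R₀ = 8.280 × 6.7 = 55.48 mg/h

55.5 mg/h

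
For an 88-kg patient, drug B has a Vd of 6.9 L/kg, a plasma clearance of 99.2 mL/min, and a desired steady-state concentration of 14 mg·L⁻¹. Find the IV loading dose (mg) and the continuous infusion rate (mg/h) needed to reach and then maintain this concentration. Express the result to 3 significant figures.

Vd = 6.9 L/kg × 88 kg = 607.2 L
Loading: fill Vd to C_target → 607.2 L × 14 mg/L = 8501 mg
CL = 99.2 mL/min = 99.2 × 0.06 = 5.952 L/h
Maintenance: replace elimination → rate = CL × Css = 5.952 × 14 = 83.33 mg/h

(a) 8500 mg; (b) 83.3 mg/h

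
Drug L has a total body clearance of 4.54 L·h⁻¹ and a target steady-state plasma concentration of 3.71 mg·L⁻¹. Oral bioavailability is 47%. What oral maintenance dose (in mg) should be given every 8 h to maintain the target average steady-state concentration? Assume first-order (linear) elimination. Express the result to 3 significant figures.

287 mg

At steady state, dose per interval replaces the amount cleared in that interval: F·D/τ = CL·Css.
D = CL × Css × τ / F = 4.540 × 3.71 × 8 / 0.47 = 286.7 mg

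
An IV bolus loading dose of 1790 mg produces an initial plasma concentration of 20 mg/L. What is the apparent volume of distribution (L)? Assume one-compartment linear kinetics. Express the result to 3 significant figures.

89.5 L

Immediately after an IV bolus, C₀ = Dose / Vd, so Vd = Dose / C₀.
Vd = 1790 / 20 = 89.50 L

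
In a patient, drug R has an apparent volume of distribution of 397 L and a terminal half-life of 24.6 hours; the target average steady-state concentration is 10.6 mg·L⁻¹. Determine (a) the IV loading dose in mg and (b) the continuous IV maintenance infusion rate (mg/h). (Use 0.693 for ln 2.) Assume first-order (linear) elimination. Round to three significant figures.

LD = Vd × C = 397.0 × 10.6 = 4208 mg
CL = 0.693 × Vd / t½ = 0.693 × 397.0 / 24.6 = 11.18 L/h
Infusion rate = CL × Css = 11.18 × 10.6 = 118.5 mg/h

(a) 4210 mg; (b) 119 mg/h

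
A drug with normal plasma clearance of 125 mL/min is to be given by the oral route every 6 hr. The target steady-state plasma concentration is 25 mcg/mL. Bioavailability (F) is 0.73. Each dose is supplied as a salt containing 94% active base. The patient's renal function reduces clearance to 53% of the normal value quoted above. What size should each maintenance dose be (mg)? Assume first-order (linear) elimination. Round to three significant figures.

869 mg

CL = 125 mL/min = 125 × 0.06 = 7.500 L/h
Patient clearance = 0.53 × 7.500 = 3.975 L/h
At steady state, dose per interval replaces the amount cleared in that interval: F·S·D/τ = CL·Css.
D = CL × Css × τ / F / S = 3.975 × 25 × 6 / 0.73 / 0.94 = 868.9 mg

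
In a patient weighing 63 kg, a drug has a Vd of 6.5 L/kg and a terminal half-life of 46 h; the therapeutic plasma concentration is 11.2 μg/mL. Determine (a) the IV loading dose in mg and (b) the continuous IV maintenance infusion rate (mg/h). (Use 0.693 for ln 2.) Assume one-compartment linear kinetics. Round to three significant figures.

(a) 4590 mg; (b) 69.1 mg/h

Total Vd = 6.5 × 63 = 409.5 L
LD = Vd × C = 409.5 × 11.2 = 4586 mg
CL = 0.693 × Vd / t½ = 0.693 × 409.5 / 46 = 6.169 L/h
Infusion rate = CL × Css = 6.169 × 11.2 = 69.09 mg/h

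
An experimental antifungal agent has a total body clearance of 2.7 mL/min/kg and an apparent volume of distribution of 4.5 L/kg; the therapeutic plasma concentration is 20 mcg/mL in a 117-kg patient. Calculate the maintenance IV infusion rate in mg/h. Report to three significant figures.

379 mg/h

CL = 2.7 mL/min/kg × 117 kg = 315.9 mL/min = 315.9 × 60/1000 = 18.95 L/h
Maintenance depends on clearance, not Vd — rate in must match rate out.
Infusion rate = CL · Css = 18.95 L/h × 20 mg/L = 379.0 mg/h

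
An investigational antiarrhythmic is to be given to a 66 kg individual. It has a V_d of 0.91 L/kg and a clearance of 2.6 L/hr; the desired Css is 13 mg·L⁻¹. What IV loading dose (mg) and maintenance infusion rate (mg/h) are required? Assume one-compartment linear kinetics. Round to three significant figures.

(a) 781 mg; (b) 33.8 mg/h

Vd(total) = 66 kg × 0.91 L/kg = 60.06 L
Loading: fill Vd to C_target → 60.06 L × 13 mg/L = 780.8 mg
Maintenance infusion rate = CL × Css = 2.600 × 13 = 33.80 mg/h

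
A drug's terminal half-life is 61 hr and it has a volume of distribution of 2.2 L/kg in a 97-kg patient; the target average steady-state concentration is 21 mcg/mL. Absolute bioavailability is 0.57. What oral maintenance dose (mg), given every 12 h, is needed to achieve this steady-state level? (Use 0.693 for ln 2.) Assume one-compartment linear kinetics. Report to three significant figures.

1070 mg

Vd(total) = 97 kg × 2.2 L/kg = 213.4 L
CL = 0.693 × Vd / t½ = 0.693 × 213.4 / 61 = 2.424 L/h
D = CL × Css × τ / F = 2.424 × 21 × 12 / 0.57 = 1072 mg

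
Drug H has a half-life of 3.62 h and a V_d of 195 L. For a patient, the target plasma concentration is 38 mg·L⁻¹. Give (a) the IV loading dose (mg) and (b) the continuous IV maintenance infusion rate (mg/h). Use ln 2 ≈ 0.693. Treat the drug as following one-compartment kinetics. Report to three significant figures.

(a) 7410 mg; (b) 1420 mg/h

LD = Vd × C = 195.0 × 38 = 7410 mg
CL = 0.693 × Vd / t½ = 0.693 × 195.0 / 3.62 = 37.33 L/h
Infusion rate = CL × Css = 37.33 × 38 = 1419 mg/h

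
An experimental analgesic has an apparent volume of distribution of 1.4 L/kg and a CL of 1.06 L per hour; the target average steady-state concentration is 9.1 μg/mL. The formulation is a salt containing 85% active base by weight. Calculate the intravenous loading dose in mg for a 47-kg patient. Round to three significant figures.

704 mg

Total Vd = 1.4 × 47 = 65.80 L
The loading dose fills Vd to the target concentration.
LD = Vd × C / S = 65.80 × 9.100 / 0.85 = 704.4 mg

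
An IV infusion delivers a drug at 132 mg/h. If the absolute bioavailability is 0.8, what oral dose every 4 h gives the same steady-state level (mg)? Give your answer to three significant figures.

To maintain the same Css, the systemic dosing rate must be unchanged: F·D/τ = infusion rate.
D = rate × τ / F = 132 × 4 / 0.8 = 660.0 mg

660 mg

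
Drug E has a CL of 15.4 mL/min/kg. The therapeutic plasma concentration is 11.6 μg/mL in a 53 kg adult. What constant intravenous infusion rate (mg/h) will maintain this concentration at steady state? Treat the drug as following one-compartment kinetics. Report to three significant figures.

568 mg/h

CL = 15.4 mL/min/kg × 53 kg = 816.2 mL/min = 816.2 × 60/1000 = 48.97 L/h
R₀ = 48.97 × 11.6 = 568.1 mg/h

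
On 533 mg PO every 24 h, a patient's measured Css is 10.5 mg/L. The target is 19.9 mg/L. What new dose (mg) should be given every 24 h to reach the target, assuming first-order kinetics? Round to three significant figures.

With linear kinetics, Css is proportional to dose rate (D/τ) at fixed clearance.
D₂ = D₁ × (Css,target / Css,current) = 533 × 19.9/10.5 = 1010 mg

1010 mg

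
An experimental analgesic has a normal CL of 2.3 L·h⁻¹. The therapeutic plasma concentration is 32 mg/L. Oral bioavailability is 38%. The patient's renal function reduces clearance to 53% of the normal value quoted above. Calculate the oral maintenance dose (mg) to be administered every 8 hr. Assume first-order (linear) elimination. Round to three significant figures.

821 mg

Patient clearance = 0.53 × 2.300 = 1.219 L/h
D = CL × Css × τ / F = 1.219 × 32 × 8 / 0.38 = 821.2 mg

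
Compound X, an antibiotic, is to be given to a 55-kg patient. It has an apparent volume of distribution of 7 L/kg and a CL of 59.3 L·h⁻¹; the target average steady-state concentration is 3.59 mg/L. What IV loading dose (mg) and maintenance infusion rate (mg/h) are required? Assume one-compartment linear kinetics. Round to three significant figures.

Vd = 7 L/kg × 55 kg = 385.0 L
LD = Vd · C_target = 385.0 × 3.59 = 1382 mg
Infusion rate = 59.30 L/h × 3.59 mg/L = 212.9 mg/h

(a) 1380 mg; (b) 213 mg/h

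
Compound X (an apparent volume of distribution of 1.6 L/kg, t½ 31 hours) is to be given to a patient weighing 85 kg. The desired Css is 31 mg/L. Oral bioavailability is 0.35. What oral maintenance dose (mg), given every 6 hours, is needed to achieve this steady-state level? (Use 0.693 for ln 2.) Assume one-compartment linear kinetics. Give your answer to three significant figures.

1620 mg

Total Vd = 1.6 × 85 = 136.0 L
CL = ln 2 · Vd / t½ = 0.693 × 136.0 / 31 = 3.040 L/h
D = CL × Css × τ / F = 3.040 × 31 × 6 / 0.35 = 1616 mg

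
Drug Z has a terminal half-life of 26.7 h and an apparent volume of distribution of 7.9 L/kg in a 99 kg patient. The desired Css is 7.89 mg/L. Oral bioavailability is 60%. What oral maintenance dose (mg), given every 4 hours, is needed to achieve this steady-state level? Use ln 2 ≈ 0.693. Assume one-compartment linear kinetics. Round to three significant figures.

Vd = 7.9 L/kg × 99 kg = 782.1 L
CL = 0.693 × Vd / t½ = 0.693 × 782.1 / 26.7 = 20.30 L/h
D = CL × Css × τ / F = 20.30 × 7.89 × 4 / 0.6 = 1068 mg

1070 mg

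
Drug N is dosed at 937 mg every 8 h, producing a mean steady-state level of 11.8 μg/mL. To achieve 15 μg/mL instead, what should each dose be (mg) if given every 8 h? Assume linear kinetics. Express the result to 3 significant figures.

1190 mg

With linear kinetics, Css is proportional to dose rate (D/τ) at fixed clearance.
D₂ = D₁ × (Css,target / Css,current) = 937 × 15/11.8 = 1191 mg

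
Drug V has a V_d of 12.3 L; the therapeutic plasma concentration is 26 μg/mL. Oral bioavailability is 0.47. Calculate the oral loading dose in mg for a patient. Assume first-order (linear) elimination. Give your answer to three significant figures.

LD = Vd × C / F = 12.30 × 26.00 / 0.47 = 680.4 mg

680 mg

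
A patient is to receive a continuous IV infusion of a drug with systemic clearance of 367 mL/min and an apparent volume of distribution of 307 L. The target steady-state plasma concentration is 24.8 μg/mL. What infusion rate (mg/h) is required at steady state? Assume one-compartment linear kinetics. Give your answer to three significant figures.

Convert clearance: 367 mL/min × 60 min/h ÷ 1000 mL/L = 22.02 L/h
At steady state, infusion rate equals elimination rate: rate in = CL × Css.
R₀ = 22.02 × 24.8 = 546.1 mg/h

546 mg/h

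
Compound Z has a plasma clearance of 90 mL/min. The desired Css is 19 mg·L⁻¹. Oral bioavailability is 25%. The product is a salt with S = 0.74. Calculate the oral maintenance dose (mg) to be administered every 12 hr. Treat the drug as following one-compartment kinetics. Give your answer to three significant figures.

6660 mg

Convert clearance: 90 mL/min × 60 min/h ÷ 1000 mL/L = 5.400 L/h
D = CL × Css × τ / F / S = 5.400 × 19 × 12 / 0.25 / 0.74 = 6655 mg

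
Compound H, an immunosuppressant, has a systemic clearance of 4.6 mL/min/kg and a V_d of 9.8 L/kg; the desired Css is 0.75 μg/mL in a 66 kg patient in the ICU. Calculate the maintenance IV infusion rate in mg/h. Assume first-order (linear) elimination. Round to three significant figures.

13.7 mg/h

CL = 4.6 mL/min/kg × 66 kg = 303.6 mL/min = 303.6 × 60/1000 = 18.22 L/h
Vd does not affect the maintenance rate; only clearance governs steady-state input.
Infusion rate = CL · Css = 18.22 L/h × 0.75 mg/L = 13.67 mg/h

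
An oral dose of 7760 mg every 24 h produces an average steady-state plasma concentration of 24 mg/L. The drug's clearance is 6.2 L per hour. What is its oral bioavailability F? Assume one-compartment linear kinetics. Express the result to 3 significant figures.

0.460

F·D/τ = CL·Css at steady state → F = CL·Css·τ / D.
F = 6.2 × 24 × 24 / 7760 = 0.460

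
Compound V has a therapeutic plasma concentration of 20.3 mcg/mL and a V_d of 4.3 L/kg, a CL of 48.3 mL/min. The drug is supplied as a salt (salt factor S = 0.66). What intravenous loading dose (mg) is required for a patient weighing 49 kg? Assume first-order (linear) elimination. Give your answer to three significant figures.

Total Vd = 4.3 × 49 = 210.7 L
The loading dose fills Vd to the target concentration; clearance is irrelevant here.
LD = Vd × C / S = 210.7 × 20.30 / 0.66 = 6481 mg

6480 mg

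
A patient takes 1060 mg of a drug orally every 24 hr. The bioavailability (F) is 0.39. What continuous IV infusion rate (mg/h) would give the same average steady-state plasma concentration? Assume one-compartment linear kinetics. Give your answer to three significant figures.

17.2 mg/h

Equivalent systemic input: infusion rate = F·D/τ.
Rate = 0.39 × 1060 / 24 = 17.23 mg/h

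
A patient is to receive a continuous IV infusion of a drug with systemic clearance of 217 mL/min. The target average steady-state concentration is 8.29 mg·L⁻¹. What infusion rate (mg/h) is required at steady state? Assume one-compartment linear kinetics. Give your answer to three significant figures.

108 mg/h

CL = 217 mL/min × 60/1000 = 13.02 L/h
Infusion rate = CL · Css = 13.02 L/h × 8.29 mg/L = 107.9 mg/h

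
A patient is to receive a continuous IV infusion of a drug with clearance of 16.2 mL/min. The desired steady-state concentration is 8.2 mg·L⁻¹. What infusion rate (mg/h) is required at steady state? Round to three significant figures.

CL = 16.2 mL/min = 16.2 × 0.06 = 0.9720 L/h
R₀ = 0.9720 × 8.2 = 7.970 mg/h

7.97 mg/h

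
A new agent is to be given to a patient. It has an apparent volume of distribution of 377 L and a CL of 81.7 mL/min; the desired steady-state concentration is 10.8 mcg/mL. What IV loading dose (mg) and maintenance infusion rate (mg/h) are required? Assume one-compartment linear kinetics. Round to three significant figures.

(a) 4070 mg; (b) 52.9 mg/h

Loading: fill Vd to C_target → 377.0 L × 10.8 mg/L = 4072 mg
Convert clearance: 81.7 mL/min × 60 min/h ÷ 1000 mL/L = 4.902 L/h
Maintenance infusion rate = CL × Css = 4.902 × 10.8 = 52.94 mg/h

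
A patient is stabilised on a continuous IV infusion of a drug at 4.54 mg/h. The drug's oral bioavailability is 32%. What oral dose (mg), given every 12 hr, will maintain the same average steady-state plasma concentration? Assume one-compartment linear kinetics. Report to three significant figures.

170 mg

To maintain the same Css, the systemic dosing rate must be unchanged: F·D/τ = infusion rate.
D = rate × τ / F = 4.54 × 12 / 0.32 = 170.3 mg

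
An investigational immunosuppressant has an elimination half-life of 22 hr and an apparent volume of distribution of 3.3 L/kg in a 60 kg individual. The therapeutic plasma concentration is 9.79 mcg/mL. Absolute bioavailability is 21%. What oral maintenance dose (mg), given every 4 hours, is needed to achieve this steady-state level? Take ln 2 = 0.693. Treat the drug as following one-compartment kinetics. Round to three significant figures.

Vd = 3.3 L/kg × 60 kg = 198.0 L
CL = 0.693 × Vd / t½ = 0.693 × 198.0 / 22 = 6.237 L/h
D = CL × Css × τ / F = 6.237 × 9.79 × 4 / 0.21 = 1163 mg

1160 mg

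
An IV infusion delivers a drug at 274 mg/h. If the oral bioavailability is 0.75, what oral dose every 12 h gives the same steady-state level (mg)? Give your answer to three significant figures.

To maintain the same Css, the systemic dosing rate must be unchanged: F·D/τ = infusion rate.
D = rate × τ / F = 274 × 12 / 0.75 = 4384 mg

4380 mg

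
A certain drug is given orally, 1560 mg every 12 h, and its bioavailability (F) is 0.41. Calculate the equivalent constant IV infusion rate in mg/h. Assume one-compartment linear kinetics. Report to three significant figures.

53.3 mg/h

Equivalent systemic input: infusion rate = F·D/τ.
Rate = 0.41 × 1560 / 12 = 53.30 mg/h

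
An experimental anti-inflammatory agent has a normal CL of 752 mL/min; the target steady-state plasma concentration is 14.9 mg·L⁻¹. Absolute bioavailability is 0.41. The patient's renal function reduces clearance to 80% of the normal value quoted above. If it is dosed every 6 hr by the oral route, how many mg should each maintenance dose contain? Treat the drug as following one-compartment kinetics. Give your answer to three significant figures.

CL = 752 mL/min = 752 × 0.06 = 45.12 L/h
Patient clearance = 0.8 × 45.12 = 36.10 L/h
D = CL × Css × τ / F = 36.10 × 14.9 × 6 / 0.41 = 7872 mg

7870 mg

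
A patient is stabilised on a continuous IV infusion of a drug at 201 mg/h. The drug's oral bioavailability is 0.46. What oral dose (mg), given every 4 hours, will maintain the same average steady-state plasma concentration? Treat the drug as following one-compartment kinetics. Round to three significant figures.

1750 mg

To maintain the same Css, the systemic dosing rate must be unchanged: F·D/τ = infusion rate.
D = rate × τ / F = 201 × 4 / 0.46 = 1748 mg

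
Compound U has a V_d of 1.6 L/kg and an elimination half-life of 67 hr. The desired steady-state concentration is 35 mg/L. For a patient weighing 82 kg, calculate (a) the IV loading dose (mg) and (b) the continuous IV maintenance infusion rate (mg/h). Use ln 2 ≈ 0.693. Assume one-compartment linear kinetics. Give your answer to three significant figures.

(a) 4590 mg; (b) 47.5 mg/h

Vd = 1.6 L/kg × 82 kg = 131.2 L
LD = Vd × C = 131.2 × 35 = 4592 mg
CL = 0.693 × Vd / t½ = 0.693 × 131.2 / 67 = 1.357 L/h
Infusion rate = CL × Css = 1.357 × 35 = 47.50 mg/h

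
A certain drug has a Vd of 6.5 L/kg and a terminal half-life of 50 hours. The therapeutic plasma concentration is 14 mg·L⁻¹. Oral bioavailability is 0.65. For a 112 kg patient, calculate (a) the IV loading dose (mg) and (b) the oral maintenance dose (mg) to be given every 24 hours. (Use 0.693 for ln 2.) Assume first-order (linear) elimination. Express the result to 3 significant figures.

(a) 10200 mg; (b) 5220 mg

Total Vd = 6.5 × 112 = 728.0 L
LD = Vd × C = 728.0 × 14 = 10190 mg
CL = 0.693 × Vd / t½ = 0.693 × 728.0 / 50 = 10.09 L/h
D = CL × Css × τ / F = 10.09 × 14 × 24 / 0.65 = 5216 mg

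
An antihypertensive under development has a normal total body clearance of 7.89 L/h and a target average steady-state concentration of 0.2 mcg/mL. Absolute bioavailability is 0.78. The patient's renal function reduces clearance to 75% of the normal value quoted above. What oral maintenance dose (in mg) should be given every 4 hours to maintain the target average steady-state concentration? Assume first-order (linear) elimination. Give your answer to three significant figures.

Patient clearance = 0.75 × 7.890 = 5.918 L/h
At steady state, dose per interval replaces the amount cleared in that interval: F·D/τ = CL·Css.
D = CL × Css × τ / F = 5.918 × 0.2 × 4 / 0.78 = 6.070 mg

6.07 mg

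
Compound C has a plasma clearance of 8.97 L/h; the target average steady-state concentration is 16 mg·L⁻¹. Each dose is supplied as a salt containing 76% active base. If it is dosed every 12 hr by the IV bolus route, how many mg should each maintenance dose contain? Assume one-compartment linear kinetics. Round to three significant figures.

2270 mg

D = CL × Css × τ / S = 8.970 × 16 × 12 / 0.76 = 2266 mg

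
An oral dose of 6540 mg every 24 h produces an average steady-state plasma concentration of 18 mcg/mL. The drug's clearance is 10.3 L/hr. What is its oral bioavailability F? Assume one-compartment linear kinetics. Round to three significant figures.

F·D/τ = CL·Css at steady state → F = CL·Css·τ / D.
F = 10.3 × 18 × 24 / 6540 = 0.680

0.680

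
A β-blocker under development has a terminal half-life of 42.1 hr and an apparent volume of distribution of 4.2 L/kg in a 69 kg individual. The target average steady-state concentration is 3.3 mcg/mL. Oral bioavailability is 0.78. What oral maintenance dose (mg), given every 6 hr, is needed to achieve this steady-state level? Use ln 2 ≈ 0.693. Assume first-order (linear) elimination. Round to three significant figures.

Vd(total) = 69 kg × 4.2 L/kg = 289.8 L
k = 0.693/42.1 = 0.01646 h⁻¹, so CL = k·Vd = 0.01646 × 289.8 = 4.770 L/h
D = CL × Css × τ / F = 4.770 × 3.3 × 6 / 0.78 = 121.1 mg

121 mg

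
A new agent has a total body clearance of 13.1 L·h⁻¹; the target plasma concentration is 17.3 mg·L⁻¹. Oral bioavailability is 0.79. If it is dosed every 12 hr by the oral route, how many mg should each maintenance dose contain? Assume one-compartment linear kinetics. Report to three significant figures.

3440 mg

D = CL × Css × τ / F = 13.10 × 17.3 × 12 / 0.79 = 3442 mg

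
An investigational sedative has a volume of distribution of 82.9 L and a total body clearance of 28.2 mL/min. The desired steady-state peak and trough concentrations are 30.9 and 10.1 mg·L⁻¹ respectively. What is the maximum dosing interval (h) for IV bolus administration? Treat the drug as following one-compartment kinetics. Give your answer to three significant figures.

54.8 h

CL = 28.2 mL/min × 60/1000 = 1.692 L/h
k = CL / Vd = 1.692 / 82.90 = 0.02041 h⁻¹
Between IV bolus doses, concentration decays as C = C₀·e^(−kτ), so C_peak/C_trough = e^(kτ).
τ_max = ln(C_peak/C_trough) / k = ln(30.9/10.1) / 0.02041 = 1.118 / 0.02041 = 54.78 h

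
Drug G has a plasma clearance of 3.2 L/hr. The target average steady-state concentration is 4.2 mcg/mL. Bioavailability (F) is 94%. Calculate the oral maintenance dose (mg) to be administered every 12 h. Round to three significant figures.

172 mg

At steady state, dose per interval replaces the amount cleared in that interval: F·D/τ = CL·Css.
D = CL × Css × τ / F = 3.200 × 4.2 × 12 / 0.94 = 171.6 mg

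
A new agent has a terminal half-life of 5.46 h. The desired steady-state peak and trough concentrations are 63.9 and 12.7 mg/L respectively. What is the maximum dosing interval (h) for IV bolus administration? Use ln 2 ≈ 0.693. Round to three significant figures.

k = 0.693 / t½ = 0.693 / 5.46 = 0.1269 h⁻¹
Between IV bolus doses, concentration decays as C = C₀·e^(−kτ), so C_peak/C_trough = e^(kτ).
τ_max = ln(C_peak/C_trough) / k = ln(63.9/12.7) / 0.1269 = 1.616 / 0.1269 = 12.73 h

12.7 h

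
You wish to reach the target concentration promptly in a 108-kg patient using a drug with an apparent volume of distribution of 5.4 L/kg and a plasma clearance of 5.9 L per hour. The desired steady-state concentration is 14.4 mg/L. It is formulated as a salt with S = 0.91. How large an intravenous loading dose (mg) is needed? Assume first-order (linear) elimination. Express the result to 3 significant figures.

9230 mg

Total Vd = 5.4 × 108 = 583.2 L
LD = Vd × C / S = 583.2 × 14.40 / 0.91 = 9229 mg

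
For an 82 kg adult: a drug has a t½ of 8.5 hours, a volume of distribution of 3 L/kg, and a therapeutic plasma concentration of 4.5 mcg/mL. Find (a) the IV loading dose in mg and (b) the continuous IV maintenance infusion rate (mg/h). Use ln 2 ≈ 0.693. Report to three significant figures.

Vd = 3 L/kg × 82 kg = 246.0 L
LD = Vd × C = 246.0 × 4.5 = 1107 mg
CL = 0.693 × Vd / t½ = 0.693 × 246.0 / 8.5 = 20.06 L/h
Infusion rate = CL × Css = 20.06 × 4.5 = 90.27 mg/h

(a) 1110 mg; (b) 90.3 mg/h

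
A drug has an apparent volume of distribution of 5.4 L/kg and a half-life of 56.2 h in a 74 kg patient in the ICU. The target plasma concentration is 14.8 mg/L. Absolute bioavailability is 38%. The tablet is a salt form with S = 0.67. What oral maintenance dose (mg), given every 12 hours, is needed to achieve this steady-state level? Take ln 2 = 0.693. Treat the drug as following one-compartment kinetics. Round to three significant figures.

Vd = 5.4 L/kg × 74 kg = 399.6 L
CL = 0.693 × Vd / t½ = 0.693 × 399.6 / 56.2 = 4.927 L/h
D = CL × Css × τ / F / S = 4.927 × 14.8 × 12 / 0.38 / 0.67 = 3437 mg

3440 mg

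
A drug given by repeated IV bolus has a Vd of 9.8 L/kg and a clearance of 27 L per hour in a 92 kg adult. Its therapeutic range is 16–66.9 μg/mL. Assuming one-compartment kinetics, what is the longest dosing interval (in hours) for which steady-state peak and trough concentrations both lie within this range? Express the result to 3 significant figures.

Vd(total) = 92 kg × 9.8 L/kg = 901.6 L
k = CL / Vd = 27.00 / 901.6 = 0.02995 h⁻¹
Between IV bolus doses, concentration decays as C = C₀·e^(−kτ), so C_peak/C_trough = e^(kτ).
τ_max = ln(C_peak/C_trough) / k = ln(66.9/16) / 0.02995 = 1.431 / 0.02995 = 47.78 h

47.8 h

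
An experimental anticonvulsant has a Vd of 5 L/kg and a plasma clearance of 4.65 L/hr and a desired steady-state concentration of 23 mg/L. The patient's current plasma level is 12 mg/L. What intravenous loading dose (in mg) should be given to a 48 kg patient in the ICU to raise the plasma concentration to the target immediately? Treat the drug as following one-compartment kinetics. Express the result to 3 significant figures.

2640 mg

Total Vd = 5 × 48 = 240.0 L
LD is governed by Vd — clearance does not enter the loading-dose calculation.
Concentration deficit ΔC = 23 − 12 = 11.00 mg/L
LD = Vd × ΔC = 240.0 × 11.00 = 2640 mg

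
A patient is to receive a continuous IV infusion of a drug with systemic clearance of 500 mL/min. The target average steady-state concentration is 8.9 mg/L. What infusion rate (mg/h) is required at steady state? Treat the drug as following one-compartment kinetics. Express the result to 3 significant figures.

CL = 500 mL/min = 500 × 0.06 = 30.00 L/h
R₀ = 30.00 × 8.9 = 267.0 mg/h

267 mg/h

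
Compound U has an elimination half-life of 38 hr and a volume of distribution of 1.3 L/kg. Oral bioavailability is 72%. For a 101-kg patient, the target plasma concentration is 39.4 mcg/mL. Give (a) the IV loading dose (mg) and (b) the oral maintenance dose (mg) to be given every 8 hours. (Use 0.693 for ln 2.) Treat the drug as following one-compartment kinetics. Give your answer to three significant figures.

Vd(total) = 101 kg × 1.3 L/kg = 131.3 L
LD = Vd × C = 131.3 × 39.4 = 5173 mg
CL = 0.693 × Vd / t½ = 0.693 × 131.3 / 38 = 2.394 L/h
D = CL × Css × τ / F = 2.394 × 39.4 × 8 / 0.72 = 1048 mg

(a) 5170 mg; (b) 1050 mg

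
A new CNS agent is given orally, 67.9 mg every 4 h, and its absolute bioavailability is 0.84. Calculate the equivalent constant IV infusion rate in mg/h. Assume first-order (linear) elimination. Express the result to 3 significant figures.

Equivalent systemic input: infusion rate = F·D/τ.
Rate = 0.84 × 67.9 / 4 = 14.26 mg/h

14.3 mg/h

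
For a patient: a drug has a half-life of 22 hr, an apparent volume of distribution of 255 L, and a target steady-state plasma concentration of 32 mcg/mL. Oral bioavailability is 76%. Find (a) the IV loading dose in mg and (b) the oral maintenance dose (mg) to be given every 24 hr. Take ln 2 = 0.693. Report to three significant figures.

LD = Vd × C = 255.0 × 32 = 8160 mg
CL = 0.693 × Vd / t½ = 0.693 × 255.0 / 22 = 8.033 L/h
D = CL × Css × τ / F = 8.033 × 32 × 24 / 0.76 = 8118 mg

(a) 8160 mg; (b) 8120 mg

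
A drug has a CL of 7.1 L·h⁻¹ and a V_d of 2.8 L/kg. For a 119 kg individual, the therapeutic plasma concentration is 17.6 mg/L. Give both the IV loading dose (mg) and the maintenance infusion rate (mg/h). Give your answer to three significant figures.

Total Vd = 2.8 × 119 = 333.2 L
LD = Vd · C_target = 333.2 × 17.6 = 5864 mg
Maintenance: replace elimination → rate = CL × Css = 7.100 × 17.6 = 125.0 mg/h

(a) 5860 mg; (b) 125 mg/h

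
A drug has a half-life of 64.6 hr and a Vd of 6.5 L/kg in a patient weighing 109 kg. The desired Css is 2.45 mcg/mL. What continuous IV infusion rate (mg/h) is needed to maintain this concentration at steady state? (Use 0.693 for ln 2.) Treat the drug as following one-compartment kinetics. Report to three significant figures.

Total Vd = 6.5 × 109 = 708.5 L
k = 0.693/64.6 = 0.01073 h⁻¹, so CL = k·Vd = 0.01073 × 708.5 = 7.602 L/h
Infusion rate = CL × Css = 7.602 × 2.45 = 18.62 mg/h

18.6 mg/h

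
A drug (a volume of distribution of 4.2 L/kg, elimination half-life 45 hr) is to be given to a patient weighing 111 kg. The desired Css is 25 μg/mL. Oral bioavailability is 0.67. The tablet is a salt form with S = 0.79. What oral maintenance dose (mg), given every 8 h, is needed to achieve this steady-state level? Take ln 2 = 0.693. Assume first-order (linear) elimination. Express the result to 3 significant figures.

2710 mg

Vd(total) = 111 kg × 4.2 L/kg = 466.2 L
CL = 0.693 × Vd / t½ = 0.693 × 466.2 / 45 = 7.179 L/h
D = CL × Css × τ / F / S = 7.179 × 25 × 8 / 0.67 / 0.79 = 2713 mg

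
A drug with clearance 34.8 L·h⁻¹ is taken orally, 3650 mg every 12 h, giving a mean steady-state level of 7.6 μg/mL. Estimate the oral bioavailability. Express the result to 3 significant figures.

0.870

F·D/τ = CL·Css at steady state → F = CL·Css·τ / D.
F = 34.8 × 7.6 × 12 / 3650 = 0.870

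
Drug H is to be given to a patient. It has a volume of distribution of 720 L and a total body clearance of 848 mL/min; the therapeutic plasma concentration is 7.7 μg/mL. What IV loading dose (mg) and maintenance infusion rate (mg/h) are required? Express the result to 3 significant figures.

Loading: fill Vd to C_target → 720.0 L × 7.7 mg/L = 5544 mg
Convert clearance: 848 mL/min × 60 min/h ÷ 1000 mL/L = 50.88 L/h
Maintenance: replace elimination → rate = CL × Css = 50.88 × 7.7 = 391.8 mg/h

(a) 5540 mg; (b) 392 mg/h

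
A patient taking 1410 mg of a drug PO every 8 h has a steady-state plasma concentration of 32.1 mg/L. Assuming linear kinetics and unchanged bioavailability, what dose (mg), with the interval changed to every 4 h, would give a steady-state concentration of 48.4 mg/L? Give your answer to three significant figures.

For first-order elimination, Css ∝ F·D/(CL·τ); F and CL are unchanged, so Css ∝ D/τ.
D₂ = D₁ × (Css,target / Css,current) × (τ₂/τ₁) = 1410 × (48.4/32.1) × (4/8) = 1063 mg

1060 mg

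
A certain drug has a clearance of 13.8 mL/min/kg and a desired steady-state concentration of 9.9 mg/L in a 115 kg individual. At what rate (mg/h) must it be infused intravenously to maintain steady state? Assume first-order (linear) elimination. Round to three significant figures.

943 mg/h

CL = 13.8 mL/min/kg × 115 kg = 1587 mL/min = 1587 × 60/1000 = 95.22 L/h
At steady state, infusion rate equals elimination rate: rate in = CL × Css.
R₀ = 95.22 × 9.9 = 942.7 mg/h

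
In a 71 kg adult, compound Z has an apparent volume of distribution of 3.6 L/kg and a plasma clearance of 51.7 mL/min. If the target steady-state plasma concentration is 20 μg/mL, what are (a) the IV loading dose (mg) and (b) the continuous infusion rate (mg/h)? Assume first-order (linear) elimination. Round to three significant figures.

(a) 5110 mg; (b) 62.0 mg/h

Total Vd = 3.6 × 71 = 255.6 L
Loading: fill Vd to C_target → 255.6 L × 20 mg/L = 5112 mg
CL = 51.7 mL/min × 60/1000 = 3.102 L/h
Infusion rate = 3.102 L/h × 20 mg/L = 62.04 mg/h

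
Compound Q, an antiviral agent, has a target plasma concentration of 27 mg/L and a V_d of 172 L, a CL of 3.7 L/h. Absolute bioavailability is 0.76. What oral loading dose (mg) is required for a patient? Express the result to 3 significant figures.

6110 mg

Loading dose depends on Vd (not clearance): it fills the distribution volume.
LD = Vd × C / F = 172.0 × 27.00 / 0.76 = 6111 mg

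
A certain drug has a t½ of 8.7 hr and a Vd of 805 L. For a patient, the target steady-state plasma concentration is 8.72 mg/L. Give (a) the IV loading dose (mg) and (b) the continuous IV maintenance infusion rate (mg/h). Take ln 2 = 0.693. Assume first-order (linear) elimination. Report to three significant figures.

(a) 7020 mg; (b) 559 mg/h

LD = Vd × C = 805.0 × 8.72 = 7020 mg
CL = 0.693 × Vd / t½ = 0.693 × 805.0 / 8.7 = 64.12 L/h
Infusion rate = CL × Css = 64.12 × 8.72 = 559.1 mg/h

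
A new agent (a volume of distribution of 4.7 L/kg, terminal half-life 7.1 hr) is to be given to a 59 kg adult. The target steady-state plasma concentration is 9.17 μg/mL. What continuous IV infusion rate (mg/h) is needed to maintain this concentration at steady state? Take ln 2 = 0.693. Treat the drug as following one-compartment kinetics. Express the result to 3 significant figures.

248 mg/h

Total Vd = 4.7 × 59 = 277.3 L
CL = 0.693 × Vd / t½ = 0.693 × 277.3 / 7.1 = 27.07 L/h
Infusion rate = CL × Css = 27.07 × 9.17 = 248.2 mg/h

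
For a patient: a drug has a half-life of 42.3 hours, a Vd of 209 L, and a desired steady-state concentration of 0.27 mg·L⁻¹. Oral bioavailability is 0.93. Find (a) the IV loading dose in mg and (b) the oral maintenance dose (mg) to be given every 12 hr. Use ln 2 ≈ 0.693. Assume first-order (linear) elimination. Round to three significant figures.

LD = Vd × C = 209.0 × 0.27 = 56.43 mg
CL = 0.693 × Vd / t½ = 0.693 × 209.0 / 42.3 = 3.424 L/h
D = CL × Css × τ / F = 3.424 × 0.27 × 12 / 0.93 = 11.93 mg

(a) 56.4 mg; (b) 11.9 mg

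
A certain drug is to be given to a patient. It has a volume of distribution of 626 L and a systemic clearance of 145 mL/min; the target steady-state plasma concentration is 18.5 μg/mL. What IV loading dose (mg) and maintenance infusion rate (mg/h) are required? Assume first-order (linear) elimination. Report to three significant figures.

(a) 11600 mg; (b) 161 mg/h

Loading dose = Vd × C = 626.0 × 18.5 = 11580 mg
CL = 145 mL/min × 60/1000 = 8.700 L/h
Maintenance: replace elimination → rate = CL × Css = 8.700 × 18.5 = 161.0 mg/h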